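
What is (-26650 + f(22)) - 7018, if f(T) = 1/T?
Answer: -740695/22 ≈ -33668.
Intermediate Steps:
(-26650 + f(22)) - 7018 = (-26650 + 1/22) - 7018 = -586299/22 - 7018 = -740695/22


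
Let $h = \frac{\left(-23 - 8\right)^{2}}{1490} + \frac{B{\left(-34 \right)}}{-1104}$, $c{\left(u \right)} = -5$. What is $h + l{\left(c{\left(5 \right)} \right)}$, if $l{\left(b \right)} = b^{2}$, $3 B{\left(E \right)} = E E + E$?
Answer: $\frac{10406921}{411240} \approx 25.306$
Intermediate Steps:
$B{\left(E \right)} = \frac{E}{3} + \frac{E^{2}}{3}$ ($B{\left(E \right)} = \frac{E E + E}{3} = \frac{E^{2} + E}{3} = \frac{E + E^{2}}{3} = \frac{E}{3} + \frac{E^{2}}{3}$)
$h = \frac{125921}{411240}$ ($h = \frac{\left(-23 - 8\right)^{2}}{1490} + \frac{\frac{1}{3} \left(-34\right) \left(1 - 34\right)}{-1104} = \left(-31\right)^{2} \cdot \frac{1}{1490} + \frac{1}{3} \left(-34\right) \left(-33\right) \left(- \frac{1}{1104}\right) = 961 \cdot \frac{1}{1490} + 374 \left(- \frac{1}{1104}\right) = \frac{961}{1490} - \frac{187}{552} = \frac{125921}{411240} \approx 0.3062$)
$h + l{\left(c{\left(5 \right)} \right)} = \frac{125921}{411240} + \left(-5\right)^{2} = \frac{125921}{411240} + 25 = \frac{10406921}{411240}$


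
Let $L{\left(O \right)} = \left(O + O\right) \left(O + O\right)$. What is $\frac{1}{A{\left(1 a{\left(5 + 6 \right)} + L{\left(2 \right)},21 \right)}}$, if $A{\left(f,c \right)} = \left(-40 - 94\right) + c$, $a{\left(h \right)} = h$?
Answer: $- \frac{1}{113} \approx -0.0088496$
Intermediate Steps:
$L{\left(O \right)} = 4 O^{2}$ ($L{\left(O \right)} = 2 O 2 O = 4 O^{2}$)
$A{\left(f,c \right)} = -134 + c$
$\frac{1}{A{\left(1 a{\left(5 + 6 \right)} + L{\left(2 \right)},21 \right)}} = \frac{1}{-134 + 21} = \frac{1}{-113} = - \frac{1}{113}$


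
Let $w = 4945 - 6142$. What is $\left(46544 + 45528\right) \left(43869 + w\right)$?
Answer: $3928896384$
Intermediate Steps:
$w = -1197$
$\left(46544 + 45528\right) \left(43869 + w\right) = \left(46544 + 45528\right) \left(43869 - 1197\right) = 92072 \cdot 42672 = 3928896384$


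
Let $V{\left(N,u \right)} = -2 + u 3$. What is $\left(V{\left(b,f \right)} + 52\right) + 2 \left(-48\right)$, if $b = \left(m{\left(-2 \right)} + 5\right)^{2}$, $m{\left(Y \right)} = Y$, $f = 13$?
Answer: $-7$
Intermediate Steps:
$b = 9$ ($b = \left(-2 + 5\right)^{2} = 3^{2} = 9$)
$V{\left(N,u \right)} = -2 + 3 u$
$\left(V{\left(b,f \right)} + 52\right) + 2 \left(-48\right) = \left(\left(-2 + 3 \cdot 13\right) + 52\right) + 2 \left(-48\right) = \left(\left(-2 + 39\right) + 52\right) - 96 = \left(37 + 52\right) - 96 = 89 - 96 = -7$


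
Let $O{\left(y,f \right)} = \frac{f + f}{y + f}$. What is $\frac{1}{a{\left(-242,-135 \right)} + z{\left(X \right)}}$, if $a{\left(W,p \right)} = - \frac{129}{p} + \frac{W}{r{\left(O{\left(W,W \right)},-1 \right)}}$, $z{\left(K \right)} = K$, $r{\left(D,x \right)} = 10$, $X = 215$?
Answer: $\frac{45}{8629} \approx 0.005215$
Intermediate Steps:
$O{\left(y,f \right)} = \frac{2 f}{f + y}$
$a{\left(W,p \right)} = - \frac{129}{p} + \frac{W}{10}$
$\frac{1}{a{\left(-242,-135 \right)} + z{\left(X \right)}} = \frac{1}{\left(- \frac{129}{-135} + \frac{1}{10} \left(-242\right)\right) + 215} = \frac{1}{\left(\left(-129\right) \left(- \frac{1}{135}\right) - \frac{121}{5}\right) + 215} = \frac{1}{\left(\frac{43}{45} - \frac{121}{5}\right) + 215} = \frac{1}{- \frac{1046}{45} + 215} = \frac{1}{\frac{8629}{45}} = \frac{45}{8629}$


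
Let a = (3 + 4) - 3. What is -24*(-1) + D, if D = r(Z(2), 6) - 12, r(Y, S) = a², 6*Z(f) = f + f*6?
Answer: 28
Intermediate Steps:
Z(f) = 7*f/6 (Z(f) = (f + f*6)/6 = (f + 6*f)/6 = (7*f)/6 = 7*f/6)
a = 4 (a = 7 - 3 = 4)
r(Y, S) = 16 (r(Y, S) = 4² = 16)
D = 4 (D = 16 - 12 = 4)
-24*(-1) + D = -24*(-1) + 4 = -12*(-2) + 4 = 24 + 4 = 28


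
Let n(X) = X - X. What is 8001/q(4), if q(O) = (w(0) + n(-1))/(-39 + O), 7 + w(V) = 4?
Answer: 93345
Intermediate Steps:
w(V) = -3 (w(V) = -7 + 4 = -3)
n(X) = 0
q(O) = -3/(-39 + O) (q(O) = (-3 + 0)/(-39 + O) = -3/(-39 + O))
8001/q(4) = 8001/((-3/(-39 + 4))) = 8001/((-3/(-35))) = 8001/((-3*(-1/35))) = 8001/(3/35) = 8001*(35/3) = 93345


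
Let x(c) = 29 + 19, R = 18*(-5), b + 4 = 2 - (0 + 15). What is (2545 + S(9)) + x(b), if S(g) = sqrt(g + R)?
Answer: 2593 + 9*I ≈ 2593.0 + 9.0*I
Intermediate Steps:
b = -17 (b = -4 + (2 - (0 + 15)) = -4 + (2 - 1*15) = -4 + (2 - 15) = -4 - 13 = -17)
R = -90
x(c) = 48
S(g) = sqrt(-90 + g) (S(g) = sqrt(g - 90) = sqrt(-90 + g))
(2545 + S(9)) + x(b) = (2545 + sqrt(-90 + 9)) + 48 = (2545 + sqrt(-81)) + 48 = (2545 + 9*I) + 48 = 2593 + 9*I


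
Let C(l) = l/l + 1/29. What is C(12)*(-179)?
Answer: -5370/29 ≈ -185.17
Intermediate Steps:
C(l) = 30/29 (C(l) = 1 + 1*(1/29) = 1 + 1/29 = 30/29)
C(12)*(-179) = (30/29)*(-179) = -5370/29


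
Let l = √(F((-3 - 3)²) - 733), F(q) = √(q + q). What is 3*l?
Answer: 3*√(-733 + 6*√2) ≈ 80.75*I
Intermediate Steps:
F(q) = √2*√q (F(q) = √(2*q) = √2*√q)
l = √(-733 + 6*√2) (l = √(√2*√((-3 - 3)²) - 733) = √(√2*√((-6)²) - 733) = √(√2*√36 - 733) = √(√2*6 - 733) = √(6*√2 - 733) = √(-733 + 6*√2) ≈ 26.917*I)
3*l = 3*√(-733 + 6*√2)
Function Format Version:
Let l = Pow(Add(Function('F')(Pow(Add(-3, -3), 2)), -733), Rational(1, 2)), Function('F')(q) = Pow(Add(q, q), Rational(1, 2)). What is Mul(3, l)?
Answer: Mul(3, Pow(Add(-733, Mul(6, Pow(2, Rational(1, 2)))), Rational(1, 2))) ≈ Mul(80.750, I)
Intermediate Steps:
Function('F')(q) = Mul(Pow(2, Rational(1, 2)), Pow(q, Rational(1, 2))) (Function('F')(q) = Pow(Mul(2, q), Rational(1, 2)) = Mul(Pow(2, Rational(1, 2)), Pow(q, Rational(1, 2))))
l = Pow(Add(-733, Mul(6, Pow(2, Rational(1, 2)))), Rational(1, 2)) (l = Pow(Add(Mul(Pow(2, Rational(1, 2)), Pow(Pow(Add(-3, -3), 2), Rational(1, 2))), -733), Rational(1, 2)) = Pow(Add(Mul(Pow(2, Rational(1, 2)), Pow(Pow(-6, 2), Rational(1, 2))), -733), Rational(1, 2)) = Pow(Add(Mul(Pow(2, Rational(1, 2)), Pow(36, Rational(1, 2))), -733), Rational(1, 2)) = Pow(Add(Mul(Pow(2, Rational(1, 2)), 6), -733), Rational(1, 2)) = Pow(Add(Mul(6, Pow(2, Rational(1, 2))), -733), Rational(1, 2)) = Pow(Add(-733, Mul(6, Pow(2, Rational(1, 2)))), Rational(1, 2)) ≈ Mul(26.917, I))
Mul(3, l) = Mul(3, Pow(Add(-733, Mul(6, Pow(2, Rational(1, 2)))), Rational(1, 2)))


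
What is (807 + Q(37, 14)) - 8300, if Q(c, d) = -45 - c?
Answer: -7575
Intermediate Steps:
(807 + Q(37, 14)) - 8300 = (807 + (-45 - 1*37)) - 8300 = (807 + (-45 - 37)) - 8300 = (807 - 82) - 8300 = 725 - 8300 = -7575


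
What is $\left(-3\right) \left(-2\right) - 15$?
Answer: $-9$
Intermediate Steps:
$\left(-3\right) \left(-2\right) - 15 = 6 - 15 = -9$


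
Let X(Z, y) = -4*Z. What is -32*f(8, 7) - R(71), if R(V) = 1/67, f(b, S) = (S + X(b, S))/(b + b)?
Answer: 3349/67 ≈ 49.985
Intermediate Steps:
f(b, S) = (S - 4*b)/(2*b) (f(b, S) = (S - 4*b)/(b + b) = (S - 4*b)/((2*b)) = (S - 4*b)*(1/(2*b)) = (S - 4*b)/(2*b))
R(V) = 1/67
-32*f(8, 7) - R(71) = -32*(-2 + (1/2)*7/8) - 1*1/67 = -32*(-2 + (1/2)*7*(1/8)) - 1/67 = -32*(-2 + 7/16) - 1/67 = -32*(-25/16) - 1/67 = 50 - 1/67 = 3349/67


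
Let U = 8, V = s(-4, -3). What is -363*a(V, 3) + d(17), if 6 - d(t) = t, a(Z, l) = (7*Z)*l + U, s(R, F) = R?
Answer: 27577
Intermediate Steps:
V = -4
a(Z, l) = 8 + 7*Z*l (a(Z, l) = (7*Z)*l + 8 = 7*Z*l + 8 = 8 + 7*Z*l)
d(t) = 6 - t
-363*a(V, 3) + d(17) = -363*(8 + 7*(-4)*3) + (6 - 1*17) = -363*(8 - 84) + (6 - 17) = -363*(-76) - 11 = 27588 - 11 = 27577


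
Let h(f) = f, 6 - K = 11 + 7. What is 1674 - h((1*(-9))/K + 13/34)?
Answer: 113755/68 ≈ 1672.9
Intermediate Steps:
K = -12 (K = 6 - (11 + 7) = 6 - 1*18 = 6 - 18 = -12)
1674 - h((1*(-9))/K + 13/34) = 1674 - ((1*(-9))/(-12) + 13/34) = 1674 - (-9*(-1/12) + 13*(1/34)) = 1674 - (¾ + 13/34) = 1674 - 1*77/68 = 1674 - 77/68 = 113755/68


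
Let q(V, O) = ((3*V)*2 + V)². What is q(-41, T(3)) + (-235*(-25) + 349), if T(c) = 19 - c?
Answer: 88593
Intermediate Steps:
q(V, O) = 49*V² (q(V, O) = (6*V + V)² = (7*V)² = 49*V²)
q(-41, T(3)) + (-235*(-25) + 349) = 49*(-41)² + (-235*(-25) + 349) = 49*1681 + (5875 + 349) = 82369 + 6224 = 88593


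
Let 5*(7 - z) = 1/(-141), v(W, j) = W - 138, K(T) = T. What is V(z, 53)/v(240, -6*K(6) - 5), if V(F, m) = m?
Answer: 53/102 ≈ 0.51961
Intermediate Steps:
v(W, j) = -138 + W
z = 4936/705 (z = 7 - ⅕/(-141) = 7 - ⅕*(-1/141) = 7 + 1/705 = 4936/705 ≈ 7.0014)
V(z, 53)/v(240, -6*K(6) - 5) = 53/(-138 + 240) = 53/102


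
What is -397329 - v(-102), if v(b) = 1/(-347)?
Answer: -137873162/347 ≈ -3.9733e+5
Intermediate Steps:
v(b) = -1/347
-397329 - v(-102) = -397329 - 1*(-1/347) = -397329 + 1/347 = -137873162/347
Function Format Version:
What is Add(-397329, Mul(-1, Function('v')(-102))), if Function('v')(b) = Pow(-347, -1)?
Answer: Rational(-137873162, 347) ≈ -3.9733e+5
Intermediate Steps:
Function('v')(b) = Rational(-1, 347)
Add(-397329, Mul(-1, Function('v')(-102))) = Add(-397329, Mul(-1, Rational(-1, 347))) = Add(-397329, Rational(1, 347)) = Rational(-137873162, 347)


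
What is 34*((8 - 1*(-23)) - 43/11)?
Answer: 10132/11 ≈ 921.09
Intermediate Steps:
34*((8 - 1*(-23)) - 43/11) = 34*((8 + 23) - 43*1/11) = 34*(31 - 43/11) = 34*(298/11) = 10132/11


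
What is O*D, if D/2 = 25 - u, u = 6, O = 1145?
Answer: 43510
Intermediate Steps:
D = 38 (D = 2*(25 - 1*6) = 2*(25 - 6) = 2*19 = 38)
O*D = 1145*38 = 43510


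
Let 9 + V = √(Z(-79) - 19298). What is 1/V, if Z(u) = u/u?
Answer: -9/19378 - I*√19297/19378 ≈ -0.00046444 - 0.0071686*I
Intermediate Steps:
Z(u) = 1
V = -9 + I*√19297 (V = -9 + √(1 - 19298) = -9 + √(-19297) = -9 + I*√19297 ≈ -9.0 + 138.91*I)
1/V = 1/(-9 + I*√19297)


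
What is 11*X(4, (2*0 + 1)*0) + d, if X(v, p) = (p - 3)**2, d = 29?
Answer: 128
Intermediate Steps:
X(v, p) = (-3 + p)**2
11*X(4, (2*0 + 1)*0) + d = 11*(-3 + (2*0 + 1)*0)**2 + 29 = 11*(-3 + (0 + 1)*0)**2 + 29 = 11*(-3 + 1*0)**2 + 29 = 11*(-3 + 0)**2 + 29 = 11*(-3)**2 + 29 = 11*9 + 29 = 99 + 29 = 128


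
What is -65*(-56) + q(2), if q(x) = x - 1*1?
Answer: 3641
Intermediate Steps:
q(x) = -1 + x (q(x) = x - 1 = -1 + x)
-65*(-56) + q(2) = -65*(-56) + (-1 + 2) = 3640 + 1 = 3641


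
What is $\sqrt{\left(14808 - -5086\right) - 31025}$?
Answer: $i \sqrt{11131} \approx 105.5 i$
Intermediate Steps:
$\sqrt{\left(14808 - -5086\right) - 31025} = \sqrt{\left(14808 + 5086\right) - 31025} = \sqrt{19894 - 31025} = \sqrt{-11131} = i \sqrt{11131}$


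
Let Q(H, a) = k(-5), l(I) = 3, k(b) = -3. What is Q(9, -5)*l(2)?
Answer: -9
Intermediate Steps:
Q(H, a) = -3
Q(9, -5)*l(2) = -3*3 = -9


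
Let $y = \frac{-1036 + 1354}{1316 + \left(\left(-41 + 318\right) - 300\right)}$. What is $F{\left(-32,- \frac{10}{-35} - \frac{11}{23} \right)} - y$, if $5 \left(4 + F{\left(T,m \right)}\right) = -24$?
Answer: $- \frac{19494}{2155} \approx -9.0459$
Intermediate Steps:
$F{\left(T,m \right)} = - \frac{44}{5}$ ($F{\left(T,m \right)} = -4 + \frac{1}{5} \left(-24\right) = -4 - \frac{24}{5} = - \frac{44}{5}$)
$y = \frac{106}{431}$ ($y = \frac{318}{1316 + \left(277 - 300\right)} = \frac{318}{1316 - 23} = \frac{318}{1293} = 318 \cdot \frac{1}{1293} = \frac{106}{431} \approx 0.24594$)
$F{\left(-32,- \frac{10}{-35} - \frac{11}{23} \right)} - y = - \frac{44}{5} - \frac{106}{431} = - \frac{19494}{2155}$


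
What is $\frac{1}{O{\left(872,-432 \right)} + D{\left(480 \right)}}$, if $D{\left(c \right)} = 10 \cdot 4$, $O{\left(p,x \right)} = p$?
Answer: $\frac{1}{912} \approx 0.0010965$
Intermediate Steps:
$D{\left(c \right)} = 40$
$\frac{1}{O{\left(872,-432 \right)} + D{\left(480 \right)}} = \frac{1}{872 + 40} = \frac{1}{912}$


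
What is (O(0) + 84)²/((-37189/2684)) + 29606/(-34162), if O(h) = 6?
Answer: -371898281167/635225309 ≈ -585.46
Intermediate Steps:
(O(0) + 84)²/((-37189/2684)) + 29606/(-34162) = (6 + 84)²/((-37189/2684)) + 29606/(-34162) = 90²/((-37189*1/2684)) + 29606*(-1/34162) = 8100/(-37189/2684) - 14803/17081 = 8100*(-2684/37189) - 14803/17081 = -21740400/37189 - 14803/17081 = -371898281167/635225309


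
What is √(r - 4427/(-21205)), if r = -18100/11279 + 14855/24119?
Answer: 2*I*√6489532040401704722211335/5768570052205 ≈ 0.88322*I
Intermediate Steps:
r = -269004355/272038201 (r = -18100*1/11279 + 14855*(1/24119) = -18100/11279 + 14855/24119 = -269004355/272038201 ≈ -0.98885)
√(r - 4427/(-21205)) = √(-269004355/272038201 - 4427/(-21205)) = √(-269004355/272038201 - 4427*(-1/21205)) = √(-269004355/272038201 + 4427/21205) = √(-4499924231948/5768570052205) = 2*I*√6489532040401704722211335/5768570052205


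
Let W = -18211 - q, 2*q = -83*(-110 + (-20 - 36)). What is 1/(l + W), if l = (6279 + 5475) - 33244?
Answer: -1/46590 ≈ -2.1464e-5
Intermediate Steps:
q = 6889 (q = (-83*(-110 + (-20 - 36)))/2 = (-83*(-110 - 56))/2 = (-83*(-166))/2 = (1/2)*13778 = 6889)
W = -25100 (W = -18211 - 1*6889 = -18211 - 6889 = -25100)
l = -21490 (l = 11754 - 33244 = -21490)
1/(l + W) = 1/(-21490 - 25100) = 1/(-46590) = -1/46590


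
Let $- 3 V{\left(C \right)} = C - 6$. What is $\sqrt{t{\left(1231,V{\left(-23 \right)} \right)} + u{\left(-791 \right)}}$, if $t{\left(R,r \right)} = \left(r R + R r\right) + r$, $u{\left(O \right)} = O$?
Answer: $\sqrt{23018} \approx 151.72$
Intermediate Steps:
$V{\left(C \right)} = 2 - \frac{C}{3}$ ($V{\left(C \right)} = - \frac{C - 6}{3} = - \frac{-6 + C}{3} = 2 - \frac{C}{3}$)
$t{\left(R,r \right)} = r + 2 R r$ ($t{\left(R,r \right)} = \left(R r + R r\right) + r = 2 R r + r = r + 2 R r$)
$\sqrt{t{\left(1231,V{\left(-23 \right)} \right)} + u{\left(-791 \right)}} = \sqrt{\left(2 - - \frac{23}{3}\right) \left(1 + 2 \cdot 1231\right) - 791} = \sqrt{\left(2 + \frac{23}{3}\right) \left(1 + 2462\right) - 791} = \sqrt{\frac{29}{3} \cdot 2463 - 791} = \sqrt{23809 - 791} = \sqrt{23018}$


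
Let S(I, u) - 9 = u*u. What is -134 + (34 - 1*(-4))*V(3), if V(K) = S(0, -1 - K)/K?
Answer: 548/3 ≈ 182.67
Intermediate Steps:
S(I, u) = 9 + u**2 (S(I, u) = 9 + u*u = 9 + u**2)
V(K) = (9 + (-1 - K)**2)/K
-134 + (34 - 1*(-4))*V(3) = -134 + (34 - 1*(-4))*((9 + (1 + 3)**2)/3) = -134 + (34 + 4)*((9 + 4**2)/3) = -134 + 38*((9 + 16)/3) = -134 + 38*((1/3)*25) = -134 + 38*(25/3) = -134 + 950/3 = 548/3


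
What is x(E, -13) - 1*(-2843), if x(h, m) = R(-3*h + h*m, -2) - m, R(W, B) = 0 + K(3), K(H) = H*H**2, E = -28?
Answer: 2883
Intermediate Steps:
K(H) = H**3
R(W, B) = 27 (R(W, B) = 0 + 3**3 = 0 + 27 = 27)
x(h, m) = 27 - m
x(E, -13) - 1*(-2843) = (27 - 1*(-13)) - 1*(-2843) = (27 + 13) + 2843 = 40 + 2843 = 2883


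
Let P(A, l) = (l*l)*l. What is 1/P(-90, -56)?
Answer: -1/175616 ≈ -5.6942e-6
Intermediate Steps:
P(A, l) = l**3 (P(A, l) = l**2*l = l**3)
1/P(-90, -56) = 1/((-56)**3) = 1/(-175616) = -1/175616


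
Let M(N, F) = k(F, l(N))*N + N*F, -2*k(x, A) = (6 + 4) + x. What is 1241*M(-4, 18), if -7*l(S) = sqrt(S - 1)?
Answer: -19856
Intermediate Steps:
l(S) = -sqrt(-1 + S)/7 (l(S) = -sqrt(S - 1)/7 = -sqrt(-1 + S)/7)
k(x, A) = -5 - x/2 (k(x, A) = -((6 + 4) + x)/2 = -(10 + x)/2 = -5 - x/2)
M(N, F) = F*N + N*(-5 - F/2) (M(N, F) = (-5 - F/2)*N + N*F = N*(-5 - F/2) + F*N = F*N + N*(-5 - F/2))
1241*M(-4, 18) = 1241*((1/2)*(-4)*(-10 + 18)) = 1241*((1/2)*(-4)*8) = 1241*(-16) = -19856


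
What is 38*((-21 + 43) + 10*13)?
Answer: 5776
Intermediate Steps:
38*((-21 + 43) + 10*13) = 38*(22 + 130) = 38*152 = 5776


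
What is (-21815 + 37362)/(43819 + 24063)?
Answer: 15547/67882 ≈ 0.22903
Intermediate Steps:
(-21815 + 37362)/(43819 + 24063) = 15547/67882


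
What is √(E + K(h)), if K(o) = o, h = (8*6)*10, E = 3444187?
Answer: √3444667 ≈ 1856.0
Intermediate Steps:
h = 480 (h = 48*10 = 480)
√(E + K(h)) = √(3444187 + 480) = √3444667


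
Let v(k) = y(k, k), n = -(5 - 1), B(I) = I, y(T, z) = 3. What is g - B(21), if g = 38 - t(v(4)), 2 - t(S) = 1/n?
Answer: 59/4 ≈ 14.750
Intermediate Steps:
n = -4 (n = -1*4 = -4)
v(k) = 3
t(S) = 9/4 (t(S) = 2 - 1/(-4) = 2 - 1*(-¼) = 2 + ¼ = 9/4)
g = 143/4 (g = 38 - 1*9/4 = 38 - 9/4 = 143/4 ≈ 35.750)
g - B(21) = 143/4 - 1*21 = 143/4 - 21 = 59/4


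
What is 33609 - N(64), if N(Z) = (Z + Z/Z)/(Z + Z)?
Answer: 4301887/128 ≈ 33609.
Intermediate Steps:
N(Z) = (1 + Z)/(2*Z) (N(Z) = (Z + 1)/((2*Z)) = (1 + Z)*(1/(2*Z)) = (1 + Z)/(2*Z))
33609 - N(64) = 33609 - (1 + 64)/(2*64) = 33609 - 65/(2*64) = 33609 - 1*65/128 = 33609 - 65/128 = 4301887/128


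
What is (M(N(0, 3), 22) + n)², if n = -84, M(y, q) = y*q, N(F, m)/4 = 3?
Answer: 32400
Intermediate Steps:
N(F, m) = 12 (N(F, m) = 4*3 = 12)
M(y, q) = q*y
(M(N(0, 3), 22) + n)² = (22*12 - 84)² = (264 - 84)² = 180² = 32400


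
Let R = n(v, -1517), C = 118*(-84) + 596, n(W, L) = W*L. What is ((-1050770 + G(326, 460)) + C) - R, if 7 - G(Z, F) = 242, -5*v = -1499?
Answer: -3027622/5 ≈ -6.0552e+5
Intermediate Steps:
v = 1499/5 (v = -⅕*(-1499) = 1499/5 ≈ 299.80)
G(Z, F) = -235 (G(Z, F) = 7 - 1*242 = 7 - 242 = -235)
n(W, L) = L*W
C = -9316 (C = -9912 + 596 = -9316)
R = -2273983/5 (R = -1517*1499/5 = -2273983/5 ≈ -4.5480e+5)
((-1050770 + G(326, 460)) + C) - R = ((-1050770 - 235) - 9316) - 1*(-2273983/5) = (-1051005 - 9316) + 2273983/5 = -1060321 + 2273983/5 = -3027622/5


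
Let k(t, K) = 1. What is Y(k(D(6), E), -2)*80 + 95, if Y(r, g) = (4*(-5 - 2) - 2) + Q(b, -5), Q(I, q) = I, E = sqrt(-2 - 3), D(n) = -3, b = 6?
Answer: -1825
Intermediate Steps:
E = I*sqrt(5) (E = sqrt(-5) = I*sqrt(5) ≈ 2.2361*I)
Y(r, g) = -24 (Y(r, g) = (4*(-5 - 2) - 2) + 6 = (4*(-7) - 2) + 6 = (-28 - 2) + 6 = -30 + 6 = -24)
Y(k(D(6), E), -2)*80 + 95 = -24*80 + 95 = -1920 + 95 = -1825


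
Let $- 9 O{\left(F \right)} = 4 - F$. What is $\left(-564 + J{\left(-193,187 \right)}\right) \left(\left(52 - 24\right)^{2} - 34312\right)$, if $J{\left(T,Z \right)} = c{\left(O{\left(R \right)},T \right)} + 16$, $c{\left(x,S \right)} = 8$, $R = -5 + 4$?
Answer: $18105120$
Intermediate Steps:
$R = -1$
$O{\left(F \right)} = - \frac{4}{9} + \frac{F}{9}$ ($O{\left(F \right)} = - \frac{4 - F}{9} = - \frac{4}{9} + \frac{F}{9}$)
$J{\left(T,Z \right)} = 24$ ($J{\left(T,Z \right)} = 8 + 16 = 24$)
$\left(-564 + J{\left(-193,187 \right)}\right) \left(\left(52 - 24\right)^{2} - 34312\right) = \left(-564 + 24\right) \left(\left(52 - 24\right)^{2} - 34312\right) = - 540 \left(28^{2} - 34312\right) = - 540 \left(784 - 34312\right) = \left(-540\right) \left(-33528\right) = 18105120$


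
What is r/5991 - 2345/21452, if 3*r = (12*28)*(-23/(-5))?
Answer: -14984123/642594660 ≈ -0.023318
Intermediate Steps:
r = 2576/5 (r = ((12*28)*(-23/(-5)))/3 = (336*(-23*(-⅕)))/3 = (336*(23/5))/3 = (⅓)*(7728/5) = 2576/5 ≈ 515.20)
r/5991 - 2345/21452 = (2576/5)/5991 - 2345/21452 = (2576/5)*(1/5991) - 2345*1/21452 = 2576/29955 - 2345/21452 = -14984123/642594660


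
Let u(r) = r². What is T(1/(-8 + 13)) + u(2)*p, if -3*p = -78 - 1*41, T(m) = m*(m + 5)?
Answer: 11978/75 ≈ 159.71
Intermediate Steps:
T(m) = m*(5 + m)
p = 119/3 (p = -(-78 - 1*41)/3 = -(-78 - 41)/3 = -⅓*(-119) = 119/3 ≈ 39.667)
T(1/(-8 + 13)) + u(2)*p = (5 + 1/(-8 + 13))/(-8 + 13) + 2²*(119/3) = (5 + 1/5)/5 + 4*(119/3) = (5 + ⅕)/5 + 476/3 = (⅕)*(26/5) + 476/3 = 26/25 + 476/3 = 11978/75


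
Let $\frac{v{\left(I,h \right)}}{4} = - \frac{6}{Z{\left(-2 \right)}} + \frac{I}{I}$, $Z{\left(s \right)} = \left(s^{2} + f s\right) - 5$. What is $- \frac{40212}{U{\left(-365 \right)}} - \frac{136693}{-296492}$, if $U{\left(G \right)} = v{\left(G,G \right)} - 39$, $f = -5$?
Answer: $\frac{35783055221}{33503596} \approx 1068.0$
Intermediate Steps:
$Z{\left(s \right)} = -5 + s^{2} - 5 s$ ($Z{\left(s \right)} = \left(s^{2} - 5 s\right) - 5 = -5 + s^{2} - 5 s$)
$v{\left(I,h \right)} = \frac{4}{3}$ ($v{\left(I,h \right)} = 4 \left(- \frac{6}{-5 + \left(-2\right)^{2} - -10} + \frac{I}{I}\right) = 4 \left(- \frac{6}{-5 + 4 + 10} + 1\right) = 4 \left(- \frac{6}{9} + 1\right) = 4 \left(\left(-6\right) \frac{1}{9} + 1\right) = 4 \left(- \frac{2}{3} + 1\right) = 4 \cdot \frac{1}{3} = \frac{4}{3}$)
$U{\left(G \right)} = - \frac{113}{3}$ ($U{\left(G \right)} = \frac{4}{3} - 39 = - \frac{113}{3}$)
$- \frac{40212}{U{\left(-365 \right)}} - \frac{136693}{-296492} = - \frac{40212}{- \frac{113}{3}} - \frac{136693}{-296492} = \left(-40212\right) \left(- \frac{3}{113}\right) - - \frac{136693}{296492} = \frac{120636}{113} + \frac{136693}{296492} = \frac{35783055221}{33503596}$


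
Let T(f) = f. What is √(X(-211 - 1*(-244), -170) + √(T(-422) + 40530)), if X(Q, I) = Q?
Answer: √(33 + 2*√10027) ≈ 15.273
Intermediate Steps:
√(X(-211 - 1*(-244), -170) + √(T(-422) + 40530)) = √((-211 - 1*(-244)) + √(-422 + 40530)) = √((-211 + 244) + √40108) = √(33 + 2*√10027)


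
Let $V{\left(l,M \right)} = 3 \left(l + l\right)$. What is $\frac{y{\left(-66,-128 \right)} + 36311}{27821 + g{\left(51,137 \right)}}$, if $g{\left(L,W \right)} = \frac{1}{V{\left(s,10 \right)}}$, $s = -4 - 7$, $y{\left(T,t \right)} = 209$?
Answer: $\frac{482064}{367237} \approx 1.3127$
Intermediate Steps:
$s = -11$ ($s = -4 - 7 = -11$)
$V{\left(l,M \right)} = 6 l$ ($V{\left(l,M \right)} = 3 \cdot 2 l = 6 l$)
$g{\left(L,W \right)} = - \frac{1}{66}$ ($g{\left(L,W \right)} = \frac{1}{6 \left(-11\right)} = \frac{1}{-66} = - \frac{1}{66}$)
$\frac{y{\left(-66,-128 \right)} + 36311}{27821 + g{\left(51,137 \right)}} = \frac{209 + 36311}{27821 - \frac{1}{66}} = \frac{36520}{\frac{1836185}{66}} = 36520 \cdot \frac{66}{1836185} = \frac{482064}{367237}$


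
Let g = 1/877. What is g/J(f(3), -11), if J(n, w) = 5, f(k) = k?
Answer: 1/4385 ≈ 0.00022805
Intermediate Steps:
g = 1/877 ≈ 0.0011403
g/J(f(3), -11) = (1/877)/5 = (1/877)*(⅕) = 1/4385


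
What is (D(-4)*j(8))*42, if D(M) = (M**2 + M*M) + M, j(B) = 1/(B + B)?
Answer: 147/2 ≈ 73.500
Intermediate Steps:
j(B) = 1/(2*B)
D(M) = M + 2*M**2 (D(M) = (M**2 + M**2) + M = 2*M**2 + M = M + 2*M**2)
(D(-4)*j(8))*42 = ((-4*(1 + 2*(-4)))*((1/2)/8))*42 = ((-4*(1 - 8))*((1/2)*(1/8)))*42 = (-4*(-7)*(1/16))*42 = (28*(1/16))*42 = (7/4)*42 = 147/2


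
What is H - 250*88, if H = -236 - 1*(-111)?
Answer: -22125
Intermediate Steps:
H = -125 (H = -236 + 111 = -125)
H - 250*88 = -125 - 250*88 = -125 - 22000 = -22125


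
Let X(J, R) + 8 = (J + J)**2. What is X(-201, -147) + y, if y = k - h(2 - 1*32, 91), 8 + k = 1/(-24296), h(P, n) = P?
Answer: 3926670927/24296 ≈ 1.6162e+5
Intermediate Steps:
k = -194369/24296 (k = -8 + 1/(-24296) = -8 - 1/24296 = -194369/24296 ≈ -8.0000)
X(J, R) = -8 + 4*J**2 (X(J, R) = -8 + (J + J)**2 = -8 + (2*J)**2 = -8 + 4*J**2)
y = 534511/24296 (y = -194369/24296 - (2 - 1*32) = -194369/24296 - (2 - 32) = -194369/24296 - 1*(-30) = -194369/24296 + 30 = 534511/24296 ≈ 22.000)
X(-201, -147) + y = (-8 + 4*(-201)**2) + 534511/24296 = (-8 + 4*40401) + 534511/24296 = (-8 + 161604) + 534511/24296 = 161596 + 534511/24296 = 3926670927/24296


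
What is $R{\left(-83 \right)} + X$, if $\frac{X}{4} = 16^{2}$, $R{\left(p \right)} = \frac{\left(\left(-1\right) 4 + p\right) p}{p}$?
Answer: $937$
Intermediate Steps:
$R{\left(p \right)} = -4 + p$ ($R{\left(p \right)} = \frac{\left(-4 + p\right) p}{p} = \frac{p \left(-4 + p\right)}{p} = -4 + p$)
$X = 1024$ ($X = 4 \cdot 16^{2} = 4 \cdot 256 = 1024$)
$R{\left(-83 \right)} + X = \left(-4 - 83\right) + 1024 = -87 + 1024 = 937$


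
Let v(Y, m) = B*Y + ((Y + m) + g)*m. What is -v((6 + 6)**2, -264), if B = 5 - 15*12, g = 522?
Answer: 131328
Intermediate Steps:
B = -175 (B = 5 - 180 = -175)
v(Y, m) = -175*Y + m*(522 + Y + m) (v(Y, m) = -175*Y + ((Y + m) + 522)*m = -175*Y + (522 + Y + m)*m = -175*Y + m*(522 + Y + m))
-v((6 + 6)**2, -264) = -((-264)**2 - 175*(6 + 6)**2 + 522*(-264) + (6 + 6)**2*(-264)) = -(69696 - 175*12**2 - 137808 + 12**2*(-264)) = -(69696 - 175*144 - 137808 + 144*(-264)) = -(69696 - 25200 - 137808 - 38016) = -1*(-131328) = 131328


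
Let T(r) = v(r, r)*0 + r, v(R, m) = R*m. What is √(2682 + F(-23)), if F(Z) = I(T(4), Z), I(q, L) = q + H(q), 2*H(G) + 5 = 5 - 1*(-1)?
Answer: 3*√1194/2 ≈ 51.831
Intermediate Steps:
H(G) = ½ (H(G) = -5/2 + (5 - 1*(-1))/2 = -5/2 + (5 + 1)/2 = -5/2 + (½)*6 = -5/2 + 3 = ½)
T(r) = r (T(r) = (r*r)*0 + r = r²*0 + r = 0 + r = r)
I(q, L) = ½ + q (I(q, L) = q + ½ = ½ + q)
F(Z) = 9/2 (F(Z) = ½ + 4 = 9/2)
√(2682 + F(-23)) = √(2682 + 9/2) = √(5373/2) = 3*√1194/2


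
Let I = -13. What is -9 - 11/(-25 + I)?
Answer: -331/38 ≈ -8.7105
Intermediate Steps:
-9 - 11/(-25 + I) = -9 - 11/(-25 - 13) = -9 - 11/(-38) = -9 - 1/38*(-11) = -9 + 11/38 = -331/38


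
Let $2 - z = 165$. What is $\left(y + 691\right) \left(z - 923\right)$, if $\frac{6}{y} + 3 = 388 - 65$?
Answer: $- \frac{60035709}{80} \approx -7.5045 \cdot 10^{5}$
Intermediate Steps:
$z = -163$ ($z = 2 - 165 = -163$)
$y = \frac{3}{160}$ ($y = \frac{6}{-3 + \left(388 - 65\right)} = \frac{6}{-3 + 323} = \frac{6}{320} = 6 \cdot \frac{1}{320} = \frac{3}{160} \approx 0.01875$)
$\left(y + 691\right) \left(z - 923\right) = \left(\frac{3}{160} + 691\right) \left(-163 - 923\right) = \frac{110563}{160} \left(-1086\right) = - \frac{60035709}{80}$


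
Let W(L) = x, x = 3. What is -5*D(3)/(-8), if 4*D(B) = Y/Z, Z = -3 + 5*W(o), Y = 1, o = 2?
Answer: 5/384 ≈ 0.013021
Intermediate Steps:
W(L) = 3
Z = 12 (Z = -3 + 5*3 = -3 + 15 = 12)
D(B) = 1/48 (D(B) = (1/12)/4 = (1*(1/12))/4 = (¼)*(1/12) = 1/48)
-5*D(3)/(-8) = -5*1/48/(-8) = -5/48*(-⅛) = 5/384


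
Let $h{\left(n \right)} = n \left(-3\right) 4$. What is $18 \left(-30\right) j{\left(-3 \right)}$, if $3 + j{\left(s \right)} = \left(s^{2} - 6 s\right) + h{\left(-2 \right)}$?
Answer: $-25920$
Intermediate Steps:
$h{\left(n \right)} = - 12 n$ ($h{\left(n \right)} = - 3 n 4 = - 12 n$)
$j{\left(s \right)} = 21 + s^{2} - 6 s$ ($j{\left(s \right)} = -3 - \left(-24 - s^{2} + 6 s\right) = -3 + \left(\left(s^{2} - 6 s\right) + 24\right) = -3 + \left(24 + s^{2} - 6 s\right) = 21 + s^{2} - 6 s$)
$18 \left(-30\right) j{\left(-3 \right)} = 18 \left(-30\right) \left(21 + \left(-3\right)^{2} - -18\right) = - 540 \left(21 + 9 + 18\right) = \left(-540\right) 48 = -25920$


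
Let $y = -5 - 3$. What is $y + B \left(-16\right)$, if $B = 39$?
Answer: $-632$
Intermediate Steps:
$y = -8$ ($y = -5 - 3 = -8$)
$y + B \left(-16\right) = -8 + 39 \left(-16\right) = -8 - 624 = -632$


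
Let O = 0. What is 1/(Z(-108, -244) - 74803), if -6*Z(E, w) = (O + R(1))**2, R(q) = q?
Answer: -6/448819 ≈ -1.3368e-5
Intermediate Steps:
Z(E, w) = -1/6 (Z(E, w) = -(0 + 1)**2/6 = -1/6*1**2 = -1/6*1 = -1/6)
1/(Z(-108, -244) - 74803) = 1/(-1/6 - 74803) = 1/(-448819/6) = -6/448819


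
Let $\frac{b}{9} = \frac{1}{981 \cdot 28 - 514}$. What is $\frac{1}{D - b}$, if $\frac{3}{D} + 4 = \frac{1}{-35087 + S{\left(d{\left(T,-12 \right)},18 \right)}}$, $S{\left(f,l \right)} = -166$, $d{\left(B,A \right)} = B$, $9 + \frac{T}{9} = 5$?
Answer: $- \frac{3800864402}{2851897203} \approx -1.3327$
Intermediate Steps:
$T = -36$ ($T = -81 + 9 \cdot 5 = -81 + 45 = -36$)
$b = \frac{9}{26954}$ ($b = \frac{9}{981 \cdot 28 - 514} = \frac{9}{27468 - 514} = \frac{9}{26954} \approx 0.0003339$)
$D = - \frac{105759}{141013}$ ($D = \frac{3}{-4 + \frac{1}{-35087 - 166}} = \frac{3}{-4 + \frac{1}{-35253}} = \frac{3}{-4 - \frac{1}{35253}} = \frac{3}{- \frac{141013}{35253}} = 3 \left(- \frac{35253}{141013}\right) = - \frac{105759}{141013} \approx -0.74999$)
$\frac{1}{D - b} = \frac{1}{- \frac{105759}{141013} - \frac{9}{26954}} = \frac{1}{- \frac{2851897203}{3800864402}} = - \frac{3800864402}{2851897203}$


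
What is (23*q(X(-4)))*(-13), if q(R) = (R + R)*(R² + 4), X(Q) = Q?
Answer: 47840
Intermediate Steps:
q(R) = 2*R*(4 + R²) (q(R) = (2*R)*(4 + R²) = 2*R*(4 + R²))
(23*q(X(-4)))*(-13) = (23*(2*(-4)*(4 + (-4)²)))*(-13) = (23*(2*(-4)*(4 + 16)))*(-13) = (23*(2*(-4)*20))*(-13) = (23*(-160))*(-13) = -3680*(-13) = 47840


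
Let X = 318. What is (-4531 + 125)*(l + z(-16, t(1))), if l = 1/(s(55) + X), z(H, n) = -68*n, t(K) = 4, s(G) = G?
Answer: 447010730/373 ≈ 1.1984e+6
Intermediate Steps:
l = 1/373 (l = 1/(55 + 318) = 1/373 ≈ 0.0026810)
(-4531 + 125)*(l + z(-16, t(1))) = (-4531 + 125)*(1/373 - 68*4) = -4406*(1/373 - 272) = -4406*(-101455/373) = 447010730/373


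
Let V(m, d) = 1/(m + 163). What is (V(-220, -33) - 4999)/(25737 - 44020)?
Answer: 284944/1042131 ≈ 0.27342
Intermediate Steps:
V(m, d) = 1/(163 + m)
(V(-220, -33) - 4999)/(25737 - 44020) = (1/(163 - 220) - 4999)/(25737 - 44020) = (1/(-57) - 4999)/(-18283) = (-1/57 - 4999)*(-1/18283) = -284944/57*(-1/18283) = 284944/1042131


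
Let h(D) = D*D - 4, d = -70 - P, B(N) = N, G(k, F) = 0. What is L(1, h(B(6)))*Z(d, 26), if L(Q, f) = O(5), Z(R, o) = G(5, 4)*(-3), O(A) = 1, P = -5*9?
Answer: 0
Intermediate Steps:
P = -45
d = -25 (d = -70 - 1*(-45) = -70 + 45 = -25)
Z(R, o) = 0 (Z(R, o) = 0*(-3) = 0)
h(D) = -4 + D**2 (h(D) = D**2 - 4 = -4 + D**2)
L(Q, f) = 1
L(1, h(B(6)))*Z(d, 26) = 1*0 = 0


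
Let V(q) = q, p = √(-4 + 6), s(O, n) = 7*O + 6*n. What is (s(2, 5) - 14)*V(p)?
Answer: 30*√2 ≈ 42.426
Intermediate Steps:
s(O, n) = 6*n + 7*O
p = √2 ≈ 1.4142
(s(2, 5) - 14)*V(p) = ((6*5 + 7*2) - 14)*√2 = ((30 + 14) - 14)*√2 = (44 - 14)*√2 = 30*√2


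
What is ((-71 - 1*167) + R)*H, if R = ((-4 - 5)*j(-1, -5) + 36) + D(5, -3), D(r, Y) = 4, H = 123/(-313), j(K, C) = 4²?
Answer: 42066/313 ≈ 134.40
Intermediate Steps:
j(K, C) = 16
H = -123/313 (H = 123*(-1/313) = -123/313 ≈ -0.39297)
R = -104 (R = ((-4 - 5)*16 + 36) + 4 = (-9*16 + 36) + 4 = (-144 + 36) + 4 = -108 + 4 = -104)
((-71 - 1*167) + R)*H = ((-71 - 1*167) - 104)*(-123/313) = ((-71 - 167) - 104)*(-123/313) = (-238 - 104)*(-123/313) = -342*(-123/313) = 42066/313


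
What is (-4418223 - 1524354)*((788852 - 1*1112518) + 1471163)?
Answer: -6819089279769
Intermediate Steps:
(-4418223 - 1524354)*((788852 - 1*1112518) + 1471163) = -5942577*((788852 - 1112518) + 1471163) = -5942577*(-323666 + 1471163) = -5942577*1147497 = -6819089279769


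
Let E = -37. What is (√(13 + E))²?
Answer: -24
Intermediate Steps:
(√(13 + E))² = (√(13 - 37))² = (√(-24))² = (2*I*√6)² = -24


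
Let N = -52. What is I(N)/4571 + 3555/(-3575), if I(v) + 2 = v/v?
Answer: -3250696/3268265 ≈ -0.99462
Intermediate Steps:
I(v) = -1 (I(v) = -2 + v/v = -2 + 1 = -1)
I(N)/4571 + 3555/(-3575) = -1/4571 + 3555/(-3575) = -1*1/4571 + 3555*(-1/3575) = -1/4571 - 711/715 = -3250696/3268265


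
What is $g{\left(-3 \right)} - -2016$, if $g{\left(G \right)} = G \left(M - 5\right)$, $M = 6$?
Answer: $2013$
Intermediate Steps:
$g{\left(G \right)} = G$ ($g{\left(G \right)} = G \left(6 - 5\right) = G 1 = G$)
$g{\left(-3 \right)} - -2016 = -3 - -2016 = -3 + 2016 = 2013$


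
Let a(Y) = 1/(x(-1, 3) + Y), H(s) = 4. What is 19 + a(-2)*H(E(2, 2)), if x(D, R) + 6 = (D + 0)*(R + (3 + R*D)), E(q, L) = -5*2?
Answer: 205/11 ≈ 18.636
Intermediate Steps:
E(q, L) = -10
x(D, R) = -6 + D*(3 + R + D*R) (x(D, R) = -6 + (D + 0)*(R + (3 + R*D)) = -6 + D*(R + (3 + D*R)) = -6 + D*(3 + R + D*R))
a(Y) = 1/(-9 + Y) (a(Y) = 1/((-6 + 3*(-1) - 1*3 + 3*(-1)**2) + Y) = 1/((-6 - 3 - 3 + 3*1) + Y) = 1/((-6 - 3 - 3 + 3) + Y) = 1/(-9 + Y))
19 + a(-2)*H(E(2, 2)) = 19 + 4/(-9 - 2) = 19 + 4/(-11) = 19 - 1/11*4 = 19 - 4/11 = 205/11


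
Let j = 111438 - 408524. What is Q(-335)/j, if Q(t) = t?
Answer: 335/297086 ≈ 0.0011276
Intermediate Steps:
j = -297086
Q(-335)/j = -335/(-297086) = -335*(-1/297086) = 335/297086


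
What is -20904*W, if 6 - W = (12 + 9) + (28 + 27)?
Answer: 1463280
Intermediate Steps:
W = -70 (W = 6 - ((12 + 9) + (28 + 27)) = 6 - (21 + 55) = 6 - 1*76 = 6 - 76 = -70)
-20904*W = -20904*(-70) = 1463280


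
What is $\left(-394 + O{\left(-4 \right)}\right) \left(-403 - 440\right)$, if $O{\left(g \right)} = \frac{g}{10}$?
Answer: $\frac{1662396}{5} \approx 3.3248 \cdot 10^{5}$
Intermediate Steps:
$O{\left(g \right)} = \frac{g}{10}$ ($O{\left(g \right)} = g \frac{1}{10} = \frac{g}{10}$)
$\left(-394 + O{\left(-4 \right)}\right) \left(-403 - 440\right) = \left(-394 + \frac{1}{10} \left(-4\right)\right) \left(-403 - 440\right) = \left(-394 - \frac{2}{5}\right) \left(-843\right) = \left(- \frac{1972}{5}\right) \left(-843\right) = \frac{1662396}{5}$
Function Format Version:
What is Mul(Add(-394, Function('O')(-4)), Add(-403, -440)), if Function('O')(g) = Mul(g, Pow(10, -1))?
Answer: Rational(1662396, 5) ≈ 3.3248e+5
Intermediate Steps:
Function('O')(g) = Mul(Rational(1, 10), g) (Function('O')(g) = Mul(g, Rational(1, 10)) = Mul(Rational(1, 10), g))
Mul(Add(-394, Function('O')(-4)), Add(-403, -440)) = Mul(Add(-394, Mul(Rational(1, 10), -4)), Add(-403, -440)) = Mul(Add(-394, Rational(-2, 5)), -843) = Mul(Rational(-1972, 5), -843) = Rational(1662396, 5)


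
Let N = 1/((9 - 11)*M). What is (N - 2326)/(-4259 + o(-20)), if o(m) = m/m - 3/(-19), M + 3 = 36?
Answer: 4579/8382 ≈ 0.54629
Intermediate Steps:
M = 33 (M = -3 + 36 = 33)
o(m) = 22/19 (o(m) = 1 - 3*(-1/19) = 1 + 3/19 = 22/19)
N = -1/66 (N = 1/((9 - 11)*33) = 1/(-2*33) = 1/(-66) = -1/66 ≈ -0.015152)
(N - 2326)/(-4259 + o(-20)) = (-1/66 - 2326)/(-4259 + 22/19) = -153517/(66*(-80899/19)) = -153517/66*(-19/80899) = 4579/8382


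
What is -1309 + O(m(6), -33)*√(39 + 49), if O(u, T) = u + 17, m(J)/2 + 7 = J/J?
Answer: -1309 + 10*√22 ≈ -1262.1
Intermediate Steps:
m(J) = -12 (m(J) = -14 + 2*(J/J) = -14 + 2*1 = -14 + 2 = -12)
O(u, T) = 17 + u
-1309 + O(m(6), -33)*√(39 + 49) = -1309 + (17 - 12)*√(39 + 49) = -1309 + 5*√88 = -1309 + 5*(2*√22) = -1309 + 10*√22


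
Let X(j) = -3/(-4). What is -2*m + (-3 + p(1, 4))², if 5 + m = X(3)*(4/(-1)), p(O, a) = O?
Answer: 20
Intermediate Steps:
X(j) = ¾ (X(j) = -3*(-¼) = ¾)
m = -8 (m = -5 + 3*(4/(-1))/4 = -5 + 3*(4*(-1))/4 = -5 + (¾)*(-4) = -5 - 3 = -8)
-2*m + (-3 + p(1, 4))² = -2*(-8) + (-3 + 1)² = 16 + (-2)² = 16 + 4 = 20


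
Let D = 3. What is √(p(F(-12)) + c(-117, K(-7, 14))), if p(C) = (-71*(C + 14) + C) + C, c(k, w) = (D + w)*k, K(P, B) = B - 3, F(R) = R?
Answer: 2*I*√451 ≈ 42.474*I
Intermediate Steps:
K(P, B) = -3 + B
c(k, w) = k*(3 + w) (c(k, w) = (3 + w)*k = k*(3 + w))
p(C) = -994 - 69*C (p(C) = (-71*(14 + C) + C) + C = ((-994 - 71*C) + C) + C = (-994 - 70*C) + C = -994 - 69*C)
√(p(F(-12)) + c(-117, K(-7, 14))) = √((-994 - 69*(-12)) - 117*(3 + (-3 + 14))) = √((-994 + 828) - 117*(3 + 11)) = √(-166 - 117*14) = √(-166 - 1638) = √(-1804) = 2*I*√451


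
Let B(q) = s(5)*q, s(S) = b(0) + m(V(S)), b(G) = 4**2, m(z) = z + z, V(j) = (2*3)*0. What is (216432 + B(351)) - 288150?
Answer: -66102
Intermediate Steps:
V(j) = 0 (V(j) = 6*0 = 0)
m(z) = 2*z
b(G) = 16
s(S) = 16 (s(S) = 16 + 2*0 = 16 + 0 = 16)
B(q) = 16*q
(216432 + B(351)) - 288150 = (216432 + 16*351) - 288150 = (216432 + 5616) - 288150 = 222048 - 288150 = -66102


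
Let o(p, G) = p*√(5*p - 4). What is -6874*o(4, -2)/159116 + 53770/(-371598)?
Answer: -6178187719/7390898421 ≈ -0.83592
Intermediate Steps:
o(p, G) = p*√(-4 + 5*p)
-6874*o(4, -2)/159116 + 53770/(-371598) = -27496*√(-4 + 5*4)/159116 + 53770/(-371598) = -27496*√(-4 + 20)*(1/159116) + 53770*(-1/371598) = -27496*√16*(1/159116) - 26885/185799 = -27496*4*(1/159116) - 26885/185799 = -6874*16*(1/159116) - 26885/185799 = -109984*1/159116 - 26885/185799 = -27496/39779 - 26885/185799 = -6178187719/7390898421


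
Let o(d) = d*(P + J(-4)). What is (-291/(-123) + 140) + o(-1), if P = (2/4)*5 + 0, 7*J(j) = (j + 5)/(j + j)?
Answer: 321173/2296 ≈ 139.88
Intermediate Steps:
J(j) = (5 + j)/(14*j) (J(j) = ((j + 5)/(j + j))/7 = ((5 + j)/((2*j)))/7 = ((5 + j)*(1/(2*j)))/7 = ((5 + j)/(2*j))/7 = (5 + j)/(14*j))
P = 5/2 (P = (2*(¼))*5 + 0 = (½)*5 + 0 = 5/2 + 0 = 5/2 ≈ 2.5000)
o(d) = 139*d/56 (o(d) = d*(5/2 + (1/14)*(5 - 4)/(-4)) = d*(5/2 + (1/14)*(-¼)*1) = d*(5/2 - 1/56) = d*(139/56) = 139*d/56)
(-291/(-123) + 140) + o(-1) = (-291/(-123) + 140) + (139/56)*(-1) = (-291*(-1/123) + 140) - 139/56 = (97/41 + 140) - 139/56 = 5837/41 - 139/56 = 321173/2296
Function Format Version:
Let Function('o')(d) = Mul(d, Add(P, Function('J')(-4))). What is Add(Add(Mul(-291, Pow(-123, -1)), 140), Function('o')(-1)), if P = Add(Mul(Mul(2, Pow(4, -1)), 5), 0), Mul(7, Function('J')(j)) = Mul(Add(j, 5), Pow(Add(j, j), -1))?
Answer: Rational(321173, 2296) ≈ 139.88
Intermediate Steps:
Function('J')(j) = Mul(Rational(1, 14), Pow(j, -1), Add(5, j)) (Function('J')(j) = Mul(Rational(1, 7), Mul(Add(j, 5), Pow(Add(j, j), -1))) = Mul(Rational(1, 7), Mul(Add(5, j), Pow(Mul(2, j), -1))) = Mul(Rational(1, 7), Mul(Add(5, j), Mul(Rational(1, 2), Pow(j, -1)))) = Mul(Rational(1, 7), Mul(Rational(1, 2), Pow(j, -1), Add(5, j))) = Mul(Rational(1, 14), Pow(j, -1), Add(5, j)))
P = Rational(5, 2) (P = Add(Mul(Mul(2, Rational(1, 4)), 5), 0) = Add(Mul(Rational(1, 2), 5), 0) = Add(Rational(5, 2), 0) = Rational(5, 2) ≈ 2.5000)
Function('o')(d) = Mul(Rational(139, 56), d) (Function('o')(d) = Mul(d, Add(Rational(5, 2), Mul(Rational(1, 14), Pow(-4, -1), Add(5, -4)))) = Mul(d, Add(Rational(5, 2), Mul(Rational(1, 14), Rational(-1, 4), 1))) = Mul(d, Add(Rational(5, 2), Rational(-1, 56))) = Mul(d, Rational(139, 56)) = Mul(Rational(139, 56), d))
Add(Add(Mul(-291, Pow(-123, -1)), 140), Function('o')(-1)) = Add(Add(Mul(-291, Pow(-123, -1)), 140), Mul(Rational(139, 56), -1)) = Add(Add(Mul(-291, Rational(-1, 123)), 140), Rational(-139, 56)) = Add(Add(Rational(97, 41), 140), Rational(-139, 56)) = Add(Rational(5837, 41), Rational(-139, 56)) = Rational(321173, 2296)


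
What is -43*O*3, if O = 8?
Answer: -1032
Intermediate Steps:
-43*O*3 = -43*8*3 = -344*3 = -1032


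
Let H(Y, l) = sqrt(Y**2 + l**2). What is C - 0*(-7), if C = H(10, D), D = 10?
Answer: 10*sqrt(2) ≈ 14.142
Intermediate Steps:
C = 10*sqrt(2) (C = sqrt(10**2 + 10**2) = sqrt(100 + 100) = sqrt(200) = 10*sqrt(2) ≈ 14.142)
C - 0*(-7) = 10*sqrt(2) - 0*(-7) = 10*sqrt(2) - 155*0 = 10*sqrt(2) + 0 = 10*sqrt(2)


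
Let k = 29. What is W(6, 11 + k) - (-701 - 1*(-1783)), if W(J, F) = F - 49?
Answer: -1091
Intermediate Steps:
W(J, F) = -49 + F
W(6, 11 + k) - (-701 - 1*(-1783)) = (-49 + (11 + 29)) - (-701 - 1*(-1783)) = (-49 + 40) - (-701 + 1783) = -9 - 1*1082 = -9 - 1082 = -1091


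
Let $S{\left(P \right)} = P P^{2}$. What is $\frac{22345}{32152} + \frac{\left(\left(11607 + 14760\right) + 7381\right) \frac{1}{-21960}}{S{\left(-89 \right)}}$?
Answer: $\frac{43240836810437}{62218618225560} \approx 0.69498$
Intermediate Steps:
$S{\left(P \right)} = P^{3}$
$\frac{22345}{32152} + \frac{\left(\left(11607 + 14760\right) + 7381\right) \frac{1}{-21960}}{S{\left(-89 \right)}} = \frac{22345}{32152} + \frac{\left(\left(11607 + 14760\right) + 7381\right) \frac{1}{-21960}}{\left(-89\right)^{3}} = 22345 \cdot \frac{1}{32152} + \frac{\left(26367 + 7381\right) \left(- \frac{1}{21960}\right)}{-704969} = \frac{22345}{32152} + 33748 \left(- \frac{1}{21960}\right) \left(- \frac{1}{704969}\right) = \frac{22345}{32152} - - \frac{8437}{3870279810} = \frac{22345}{32152} + \frac{8437}{3870279810} = \frac{43240836810437}{62218618225560}$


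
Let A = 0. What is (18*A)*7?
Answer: 0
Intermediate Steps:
(18*A)*7 = (18*0)*7 = 0*7 = 0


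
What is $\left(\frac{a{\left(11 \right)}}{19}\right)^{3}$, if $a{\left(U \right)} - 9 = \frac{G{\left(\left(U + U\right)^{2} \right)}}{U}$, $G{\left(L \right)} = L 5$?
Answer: $\frac{12008989}{6859} \approx 1750.8$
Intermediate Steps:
$G{\left(L \right)} = 5 L$
$a{\left(U \right)} = 9 + 20 U$ ($a{\left(U \right)} = 9 + \frac{5 \left(U + U\right)^{2}}{U} = 9 + \frac{5 \left(2 U\right)^{2}}{U} = 9 + \frac{5 \cdot 4 U^{2}}{U} = 9 + \frac{20 U^{2}}{U} = 9 + 20 U$)
$\left(\frac{a{\left(11 \right)}}{19}\right)^{3} = \left(\frac{9 + 20 \cdot 11}{19}\right)^{3} = \left(\left(9 + 220\right) \frac{1}{19}\right)^{3} = \left(229 \cdot \frac{1}{19}\right)^{3} = \left(\frac{229}{19}\right)^{3} = \frac{12008989}{6859}$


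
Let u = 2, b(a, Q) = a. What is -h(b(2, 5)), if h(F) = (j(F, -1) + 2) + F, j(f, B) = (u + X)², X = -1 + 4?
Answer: -29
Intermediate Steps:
X = 3
j(f, B) = 25 (j(f, B) = (2 + 3)² = 5² = 25)
h(F) = 27 + F (h(F) = (25 + 2) + F = 27 + F)
-h(b(2, 5)) = -(27 + 2) = -1*29 = -29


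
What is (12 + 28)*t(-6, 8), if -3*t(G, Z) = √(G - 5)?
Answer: -40*I*√11/3 ≈ -44.222*I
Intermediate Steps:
t(G, Z) = -√(-5 + G)/3 (t(G, Z) = -√(G - 5)/3 = -√(-5 + G)/3)
(12 + 28)*t(-6, 8) = (12 + 28)*(-√(-5 - 6)/3) = 40*(-I*√11/3) = -40*I*√11/3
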